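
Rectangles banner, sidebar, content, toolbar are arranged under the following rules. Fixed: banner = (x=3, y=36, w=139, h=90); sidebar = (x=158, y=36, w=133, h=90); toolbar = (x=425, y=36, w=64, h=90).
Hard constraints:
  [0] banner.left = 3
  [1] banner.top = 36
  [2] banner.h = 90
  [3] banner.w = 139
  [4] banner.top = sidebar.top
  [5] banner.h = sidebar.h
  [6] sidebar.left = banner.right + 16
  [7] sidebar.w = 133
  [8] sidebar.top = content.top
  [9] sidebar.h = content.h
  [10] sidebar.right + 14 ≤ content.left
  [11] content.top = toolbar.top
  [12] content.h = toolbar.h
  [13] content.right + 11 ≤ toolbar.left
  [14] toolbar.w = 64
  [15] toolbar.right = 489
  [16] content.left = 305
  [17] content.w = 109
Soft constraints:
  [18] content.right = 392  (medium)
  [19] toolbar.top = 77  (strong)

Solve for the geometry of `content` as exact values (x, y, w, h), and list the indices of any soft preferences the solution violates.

1. content.y = 36  [sidebar.top = content.top]
2. content.h = 90  [sidebar.h = content.h]
3. content.x = 305  [content.left = 305]
4. content.w = 109  [content.w = 109]

content = (x=305, y=36, w=109, h=90)
violated soft preferences: 18, 19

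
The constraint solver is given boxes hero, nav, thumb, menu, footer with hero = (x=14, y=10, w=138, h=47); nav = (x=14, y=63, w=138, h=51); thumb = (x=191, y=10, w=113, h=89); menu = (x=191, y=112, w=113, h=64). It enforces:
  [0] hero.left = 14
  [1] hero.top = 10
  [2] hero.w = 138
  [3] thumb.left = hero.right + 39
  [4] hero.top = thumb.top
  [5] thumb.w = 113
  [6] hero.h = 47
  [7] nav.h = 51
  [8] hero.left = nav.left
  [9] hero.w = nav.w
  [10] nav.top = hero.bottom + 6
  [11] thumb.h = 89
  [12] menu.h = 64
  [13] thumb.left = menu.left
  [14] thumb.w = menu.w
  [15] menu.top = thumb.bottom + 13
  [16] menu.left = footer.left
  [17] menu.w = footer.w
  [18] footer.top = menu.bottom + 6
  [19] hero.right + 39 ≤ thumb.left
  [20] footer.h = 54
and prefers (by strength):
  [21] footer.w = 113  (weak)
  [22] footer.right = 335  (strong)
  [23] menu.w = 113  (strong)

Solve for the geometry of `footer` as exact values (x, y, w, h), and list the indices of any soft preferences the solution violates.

1. footer.x = 191  [menu.left = footer.left]
2. footer.w = 113  [menu.w = footer.w]
3. footer.y = 182  [footer.top = menu.bottom + 6]
4. footer.h = 54  [footer.h = 54]

footer = (x=191, y=182, w=113, h=54)
violated soft preferences: 22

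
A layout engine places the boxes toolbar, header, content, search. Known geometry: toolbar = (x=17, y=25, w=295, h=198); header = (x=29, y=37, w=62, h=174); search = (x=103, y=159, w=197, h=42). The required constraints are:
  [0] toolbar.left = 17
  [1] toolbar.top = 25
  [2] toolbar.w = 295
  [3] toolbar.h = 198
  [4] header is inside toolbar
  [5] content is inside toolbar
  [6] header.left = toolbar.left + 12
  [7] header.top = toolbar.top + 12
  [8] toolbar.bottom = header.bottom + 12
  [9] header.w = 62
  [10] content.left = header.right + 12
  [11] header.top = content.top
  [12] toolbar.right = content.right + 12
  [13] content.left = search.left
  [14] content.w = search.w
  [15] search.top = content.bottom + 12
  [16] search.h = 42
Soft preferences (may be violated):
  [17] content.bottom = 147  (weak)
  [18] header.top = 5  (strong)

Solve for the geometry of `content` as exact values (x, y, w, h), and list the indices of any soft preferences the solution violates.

1. content.x = 103  [content.left = header.right + 12]
2. content.y = 37  [header.top = content.top]
3. content.w = 197  [toolbar.right = content.right + 12]
4. content.h = 110  [search.top = content.bottom + 12]

content = (x=103, y=37, w=197, h=110)
violated soft preferences: 18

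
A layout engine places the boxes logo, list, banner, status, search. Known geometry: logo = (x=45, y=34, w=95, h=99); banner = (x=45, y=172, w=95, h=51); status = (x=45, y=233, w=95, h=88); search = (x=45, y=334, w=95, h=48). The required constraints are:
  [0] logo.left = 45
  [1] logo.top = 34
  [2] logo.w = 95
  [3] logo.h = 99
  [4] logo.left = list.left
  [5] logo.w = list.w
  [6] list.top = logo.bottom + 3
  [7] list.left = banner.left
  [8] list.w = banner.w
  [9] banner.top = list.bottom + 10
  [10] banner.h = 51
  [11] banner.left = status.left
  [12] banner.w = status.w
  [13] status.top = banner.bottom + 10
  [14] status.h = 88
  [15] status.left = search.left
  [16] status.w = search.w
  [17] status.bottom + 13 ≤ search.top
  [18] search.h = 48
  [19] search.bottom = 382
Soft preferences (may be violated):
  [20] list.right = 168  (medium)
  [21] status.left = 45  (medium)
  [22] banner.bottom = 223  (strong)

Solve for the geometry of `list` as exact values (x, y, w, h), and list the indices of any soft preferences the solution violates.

1. list.x = 45  [logo.left = list.left]
2. list.w = 95  [logo.w = list.w]
3. list.y = 136  [list.top = logo.bottom + 3]
4. list.h = 26  [banner.top = list.bottom + 10]

list = (x=45, y=136, w=95, h=26)
violated soft preferences: 20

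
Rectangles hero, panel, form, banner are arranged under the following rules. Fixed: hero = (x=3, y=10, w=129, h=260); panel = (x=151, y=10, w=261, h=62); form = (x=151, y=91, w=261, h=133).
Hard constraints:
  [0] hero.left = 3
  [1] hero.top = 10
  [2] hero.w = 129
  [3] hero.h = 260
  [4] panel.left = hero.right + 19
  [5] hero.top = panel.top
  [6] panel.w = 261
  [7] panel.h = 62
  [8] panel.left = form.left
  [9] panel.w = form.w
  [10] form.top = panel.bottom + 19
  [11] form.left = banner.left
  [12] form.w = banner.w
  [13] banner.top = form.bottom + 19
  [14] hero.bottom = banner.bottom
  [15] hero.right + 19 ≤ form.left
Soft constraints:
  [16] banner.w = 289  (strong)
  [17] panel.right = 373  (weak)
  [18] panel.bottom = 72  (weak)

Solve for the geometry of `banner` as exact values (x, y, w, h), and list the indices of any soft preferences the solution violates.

1. banner.x = 151  [form.left = banner.left]
2. banner.w = 261  [form.w = banner.w]
3. banner.y = 243  [banner.top = form.bottom + 19]
4. banner.h = 27  [hero.bottom = banner.bottom]

banner = (x=151, y=243, w=261, h=27)
violated soft preferences: 16, 17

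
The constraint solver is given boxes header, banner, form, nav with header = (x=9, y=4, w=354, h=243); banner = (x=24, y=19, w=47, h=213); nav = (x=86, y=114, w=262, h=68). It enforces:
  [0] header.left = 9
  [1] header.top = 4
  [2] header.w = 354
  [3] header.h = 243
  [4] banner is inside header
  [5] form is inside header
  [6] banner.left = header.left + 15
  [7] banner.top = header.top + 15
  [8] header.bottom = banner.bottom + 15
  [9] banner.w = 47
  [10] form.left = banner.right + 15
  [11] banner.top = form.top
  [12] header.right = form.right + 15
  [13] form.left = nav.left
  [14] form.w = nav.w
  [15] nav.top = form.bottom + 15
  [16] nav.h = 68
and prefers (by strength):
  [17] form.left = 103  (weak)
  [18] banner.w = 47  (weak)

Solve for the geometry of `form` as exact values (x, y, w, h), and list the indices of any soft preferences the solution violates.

form = (x=86, y=19, w=262, h=80)
violated soft preferences: 17

1. form.x = 86  [form.left = banner.right + 15]
2. form.y = 19  [banner.top = form.top]
3. form.w = 262  [header.right = form.right + 15]
4. form.h = 80  [nav.top = form.bottom + 15]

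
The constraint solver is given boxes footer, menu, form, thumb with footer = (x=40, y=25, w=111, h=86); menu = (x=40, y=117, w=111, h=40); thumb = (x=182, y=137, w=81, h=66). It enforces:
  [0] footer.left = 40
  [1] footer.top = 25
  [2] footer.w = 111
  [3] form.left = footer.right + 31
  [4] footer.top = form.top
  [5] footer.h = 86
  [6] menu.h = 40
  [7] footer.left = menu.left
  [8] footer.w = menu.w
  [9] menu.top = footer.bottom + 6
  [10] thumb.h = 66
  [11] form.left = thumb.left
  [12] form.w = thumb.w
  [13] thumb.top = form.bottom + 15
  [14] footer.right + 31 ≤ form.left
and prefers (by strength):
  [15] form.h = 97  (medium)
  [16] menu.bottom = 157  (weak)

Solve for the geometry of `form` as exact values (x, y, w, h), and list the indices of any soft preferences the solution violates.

1. form.x = 182  [form.left = footer.right + 31]
2. form.y = 25  [footer.top = form.top]
3. form.w = 81  [form.w = thumb.w]
4. form.h = 97  [thumb.top = form.bottom + 15]

form = (x=182, y=25, w=81, h=97)
violated soft preferences: none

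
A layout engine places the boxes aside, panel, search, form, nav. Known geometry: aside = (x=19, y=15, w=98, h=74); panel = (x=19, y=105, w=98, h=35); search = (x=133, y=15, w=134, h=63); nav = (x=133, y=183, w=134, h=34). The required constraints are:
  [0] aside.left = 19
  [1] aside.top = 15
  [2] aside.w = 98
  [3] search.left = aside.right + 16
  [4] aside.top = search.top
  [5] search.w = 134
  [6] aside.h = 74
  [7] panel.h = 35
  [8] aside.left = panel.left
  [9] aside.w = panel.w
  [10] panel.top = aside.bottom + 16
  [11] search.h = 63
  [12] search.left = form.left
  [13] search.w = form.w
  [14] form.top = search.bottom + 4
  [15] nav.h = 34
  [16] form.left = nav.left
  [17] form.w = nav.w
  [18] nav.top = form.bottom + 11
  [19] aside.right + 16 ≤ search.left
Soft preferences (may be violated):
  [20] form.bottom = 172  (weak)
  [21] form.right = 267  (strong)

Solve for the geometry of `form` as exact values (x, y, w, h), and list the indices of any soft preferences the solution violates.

1. form.x = 133  [search.left = form.left]
2. form.w = 134  [search.w = form.w]
3. form.y = 82  [form.top = search.bottom + 4]
4. form.h = 90  [nav.top = form.bottom + 11]

form = (x=133, y=82, w=134, h=90)
violated soft preferences: none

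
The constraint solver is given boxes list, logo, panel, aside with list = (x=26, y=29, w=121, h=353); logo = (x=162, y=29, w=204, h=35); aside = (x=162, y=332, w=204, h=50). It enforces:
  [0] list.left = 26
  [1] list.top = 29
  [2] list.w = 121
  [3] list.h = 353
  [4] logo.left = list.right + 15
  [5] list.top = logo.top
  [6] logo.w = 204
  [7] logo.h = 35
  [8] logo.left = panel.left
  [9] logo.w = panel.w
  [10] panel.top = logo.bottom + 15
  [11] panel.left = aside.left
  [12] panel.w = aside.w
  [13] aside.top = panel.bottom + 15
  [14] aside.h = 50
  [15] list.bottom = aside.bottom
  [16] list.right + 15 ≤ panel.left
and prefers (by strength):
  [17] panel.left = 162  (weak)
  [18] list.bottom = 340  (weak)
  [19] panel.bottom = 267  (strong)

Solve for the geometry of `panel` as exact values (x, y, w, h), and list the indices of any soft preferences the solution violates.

panel = (x=162, y=79, w=204, h=238)
violated soft preferences: 18, 19

1. panel.x = 162  [logo.left = panel.left]
2. panel.w = 204  [logo.w = panel.w]
3. panel.y = 79  [panel.top = logo.bottom + 15]
4. panel.h = 238  [aside.top = panel.bottom + 15]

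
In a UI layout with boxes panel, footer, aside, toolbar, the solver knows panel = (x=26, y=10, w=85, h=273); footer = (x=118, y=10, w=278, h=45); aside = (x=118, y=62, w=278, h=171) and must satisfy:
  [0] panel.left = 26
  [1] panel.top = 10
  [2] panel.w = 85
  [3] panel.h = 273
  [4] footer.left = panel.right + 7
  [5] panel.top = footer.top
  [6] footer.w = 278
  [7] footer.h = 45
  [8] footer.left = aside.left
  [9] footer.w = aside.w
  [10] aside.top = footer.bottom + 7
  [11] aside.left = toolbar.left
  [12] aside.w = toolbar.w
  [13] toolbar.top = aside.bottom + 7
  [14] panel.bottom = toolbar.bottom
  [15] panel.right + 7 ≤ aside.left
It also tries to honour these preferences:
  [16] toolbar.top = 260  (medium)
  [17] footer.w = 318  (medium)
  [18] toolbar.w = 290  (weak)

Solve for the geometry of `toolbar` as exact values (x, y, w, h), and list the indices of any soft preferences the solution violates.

toolbar = (x=118, y=240, w=278, h=43)
violated soft preferences: 16, 17, 18

1. toolbar.x = 118  [aside.left = toolbar.left]
2. toolbar.w = 278  [aside.w = toolbar.w]
3. toolbar.y = 240  [toolbar.top = aside.bottom + 7]
4. toolbar.h = 43  [panel.bottom = toolbar.bottom]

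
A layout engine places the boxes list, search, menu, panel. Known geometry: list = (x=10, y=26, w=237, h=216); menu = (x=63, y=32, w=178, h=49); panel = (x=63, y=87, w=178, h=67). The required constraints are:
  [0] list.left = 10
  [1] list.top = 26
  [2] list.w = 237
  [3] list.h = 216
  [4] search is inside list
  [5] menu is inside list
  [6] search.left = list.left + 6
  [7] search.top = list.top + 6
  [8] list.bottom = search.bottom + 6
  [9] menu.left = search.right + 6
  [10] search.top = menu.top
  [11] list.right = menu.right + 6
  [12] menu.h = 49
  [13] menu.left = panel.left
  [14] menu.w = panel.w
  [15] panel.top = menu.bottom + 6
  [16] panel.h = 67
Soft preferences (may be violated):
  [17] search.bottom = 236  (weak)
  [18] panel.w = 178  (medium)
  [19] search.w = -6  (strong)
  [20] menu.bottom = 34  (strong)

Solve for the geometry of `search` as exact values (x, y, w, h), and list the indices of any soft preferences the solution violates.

search = (x=16, y=32, w=41, h=204)
violated soft preferences: 19, 20

1. search.x = 16  [search.left = list.left + 6]
2. search.y = 32  [search.top = list.top + 6]
3. search.h = 204  [list.bottom = search.bottom + 6]
4. search.w = 41  [menu.left = search.right + 6]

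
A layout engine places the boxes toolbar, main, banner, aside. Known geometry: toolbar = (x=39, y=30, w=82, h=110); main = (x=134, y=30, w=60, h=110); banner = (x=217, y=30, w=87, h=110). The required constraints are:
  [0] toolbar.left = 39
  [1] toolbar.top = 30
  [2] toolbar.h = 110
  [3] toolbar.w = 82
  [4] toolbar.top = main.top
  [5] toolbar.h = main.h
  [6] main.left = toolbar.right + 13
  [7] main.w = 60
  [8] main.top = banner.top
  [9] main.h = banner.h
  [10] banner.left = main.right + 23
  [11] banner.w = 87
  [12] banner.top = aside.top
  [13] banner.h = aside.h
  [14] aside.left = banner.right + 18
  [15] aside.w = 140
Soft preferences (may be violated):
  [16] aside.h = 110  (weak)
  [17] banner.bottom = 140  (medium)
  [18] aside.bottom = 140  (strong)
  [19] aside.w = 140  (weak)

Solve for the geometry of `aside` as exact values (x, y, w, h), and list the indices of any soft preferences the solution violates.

1. aside.y = 30  [banner.top = aside.top]
2. aside.h = 110  [banner.h = aside.h]
3. aside.x = 322  [aside.left = banner.right + 18]
4. aside.w = 140  [aside.w = 140]

aside = (x=322, y=30, w=140, h=110)
violated soft preferences: none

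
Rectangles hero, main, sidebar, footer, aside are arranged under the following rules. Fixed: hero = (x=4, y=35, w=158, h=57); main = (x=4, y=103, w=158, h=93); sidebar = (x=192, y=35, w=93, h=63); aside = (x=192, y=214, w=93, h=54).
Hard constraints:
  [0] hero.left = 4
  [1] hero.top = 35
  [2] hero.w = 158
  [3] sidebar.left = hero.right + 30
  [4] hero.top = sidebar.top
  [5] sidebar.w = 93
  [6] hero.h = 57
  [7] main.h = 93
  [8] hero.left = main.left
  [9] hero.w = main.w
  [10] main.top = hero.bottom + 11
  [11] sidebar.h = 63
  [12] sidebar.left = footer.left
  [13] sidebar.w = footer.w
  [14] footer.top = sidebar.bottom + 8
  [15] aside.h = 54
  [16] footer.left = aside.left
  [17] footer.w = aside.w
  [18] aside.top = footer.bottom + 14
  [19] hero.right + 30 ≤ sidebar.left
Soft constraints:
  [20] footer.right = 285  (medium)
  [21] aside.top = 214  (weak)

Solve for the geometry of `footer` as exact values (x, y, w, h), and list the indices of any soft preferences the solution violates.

footer = (x=192, y=106, w=93, h=94)
violated soft preferences: none

1. footer.x = 192  [sidebar.left = footer.left]
2. footer.w = 93  [sidebar.w = footer.w]
3. footer.y = 106  [footer.top = sidebar.bottom + 8]
4. footer.h = 94  [aside.top = footer.bottom + 14]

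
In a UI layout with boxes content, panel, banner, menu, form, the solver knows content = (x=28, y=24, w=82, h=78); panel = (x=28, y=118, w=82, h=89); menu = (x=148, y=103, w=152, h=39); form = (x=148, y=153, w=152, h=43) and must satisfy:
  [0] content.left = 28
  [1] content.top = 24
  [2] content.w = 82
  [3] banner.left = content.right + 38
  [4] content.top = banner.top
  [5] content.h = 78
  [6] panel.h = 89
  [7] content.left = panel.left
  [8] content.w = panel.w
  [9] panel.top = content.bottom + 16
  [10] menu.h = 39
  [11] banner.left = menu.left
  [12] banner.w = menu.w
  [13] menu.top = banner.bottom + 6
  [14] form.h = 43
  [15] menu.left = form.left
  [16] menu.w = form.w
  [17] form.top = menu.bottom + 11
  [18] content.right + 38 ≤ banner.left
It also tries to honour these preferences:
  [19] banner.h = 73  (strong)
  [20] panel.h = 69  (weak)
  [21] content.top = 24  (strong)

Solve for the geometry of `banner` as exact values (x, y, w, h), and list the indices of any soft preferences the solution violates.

1. banner.x = 148  [banner.left = content.right + 38]
2. banner.y = 24  [content.top = banner.top]
3. banner.w = 152  [banner.w = menu.w]
4. banner.h = 73  [menu.top = banner.bottom + 6]

banner = (x=148, y=24, w=152, h=73)
violated soft preferences: 20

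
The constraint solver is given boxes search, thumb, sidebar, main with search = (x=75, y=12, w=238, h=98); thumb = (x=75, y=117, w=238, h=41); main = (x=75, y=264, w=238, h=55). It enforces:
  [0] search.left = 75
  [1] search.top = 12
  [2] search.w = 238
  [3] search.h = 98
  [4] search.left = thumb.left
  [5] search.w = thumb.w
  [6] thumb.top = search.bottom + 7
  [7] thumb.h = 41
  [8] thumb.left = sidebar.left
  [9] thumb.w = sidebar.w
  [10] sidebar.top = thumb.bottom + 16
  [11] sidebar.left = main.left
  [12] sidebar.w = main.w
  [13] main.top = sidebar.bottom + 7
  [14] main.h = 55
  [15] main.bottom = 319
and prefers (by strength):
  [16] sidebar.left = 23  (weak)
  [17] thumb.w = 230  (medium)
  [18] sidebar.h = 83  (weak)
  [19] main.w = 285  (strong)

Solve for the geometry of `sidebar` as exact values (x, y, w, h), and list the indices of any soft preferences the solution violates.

sidebar = (x=75, y=174, w=238, h=83)
violated soft preferences: 16, 17, 19

1. sidebar.x = 75  [thumb.left = sidebar.left]
2. sidebar.w = 238  [thumb.w = sidebar.w]
3. sidebar.y = 174  [sidebar.top = thumb.bottom + 16]
4. sidebar.h = 83  [main.top = sidebar.bottom + 7]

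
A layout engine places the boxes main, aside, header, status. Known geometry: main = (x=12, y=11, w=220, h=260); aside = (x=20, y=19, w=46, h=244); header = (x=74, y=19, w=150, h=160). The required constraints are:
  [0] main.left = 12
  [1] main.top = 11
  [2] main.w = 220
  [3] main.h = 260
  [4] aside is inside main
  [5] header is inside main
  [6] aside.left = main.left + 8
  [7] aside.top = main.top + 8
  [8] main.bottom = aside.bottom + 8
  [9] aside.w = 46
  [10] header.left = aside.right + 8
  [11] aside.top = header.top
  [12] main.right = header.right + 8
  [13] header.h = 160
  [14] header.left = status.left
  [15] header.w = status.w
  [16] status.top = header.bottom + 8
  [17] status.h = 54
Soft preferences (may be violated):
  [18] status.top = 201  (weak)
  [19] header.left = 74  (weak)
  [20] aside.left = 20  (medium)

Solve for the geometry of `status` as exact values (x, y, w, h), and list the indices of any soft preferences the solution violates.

status = (x=74, y=187, w=150, h=54)
violated soft preferences: 18

1. status.x = 74  [header.left = status.left]
2. status.w = 150  [header.w = status.w]
3. status.y = 187  [status.top = header.bottom + 8]
4. status.h = 54  [status.h = 54]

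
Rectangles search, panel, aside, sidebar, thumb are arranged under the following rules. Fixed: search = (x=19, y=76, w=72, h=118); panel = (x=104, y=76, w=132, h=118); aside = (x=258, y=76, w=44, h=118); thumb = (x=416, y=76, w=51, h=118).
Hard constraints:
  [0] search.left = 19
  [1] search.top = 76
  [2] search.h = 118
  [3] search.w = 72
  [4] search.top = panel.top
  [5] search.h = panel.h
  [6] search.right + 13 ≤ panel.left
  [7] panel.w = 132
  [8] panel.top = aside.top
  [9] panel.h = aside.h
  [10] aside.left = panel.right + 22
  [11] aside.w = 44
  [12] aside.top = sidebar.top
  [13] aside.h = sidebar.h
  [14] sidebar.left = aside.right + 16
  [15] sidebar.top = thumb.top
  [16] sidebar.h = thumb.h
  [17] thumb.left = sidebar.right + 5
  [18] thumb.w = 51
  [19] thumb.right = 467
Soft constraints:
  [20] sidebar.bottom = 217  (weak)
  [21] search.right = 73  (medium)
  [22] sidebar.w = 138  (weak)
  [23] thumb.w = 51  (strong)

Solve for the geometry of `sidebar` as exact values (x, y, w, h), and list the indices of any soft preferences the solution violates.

1. sidebar.y = 76  [aside.top = sidebar.top]
2. sidebar.h = 118  [aside.h = sidebar.h]
3. sidebar.x = 318  [sidebar.left = aside.right + 16]
4. sidebar.w = 93  [thumb.left = sidebar.right + 5]

sidebar = (x=318, y=76, w=93, h=118)
violated soft preferences: 20, 21, 22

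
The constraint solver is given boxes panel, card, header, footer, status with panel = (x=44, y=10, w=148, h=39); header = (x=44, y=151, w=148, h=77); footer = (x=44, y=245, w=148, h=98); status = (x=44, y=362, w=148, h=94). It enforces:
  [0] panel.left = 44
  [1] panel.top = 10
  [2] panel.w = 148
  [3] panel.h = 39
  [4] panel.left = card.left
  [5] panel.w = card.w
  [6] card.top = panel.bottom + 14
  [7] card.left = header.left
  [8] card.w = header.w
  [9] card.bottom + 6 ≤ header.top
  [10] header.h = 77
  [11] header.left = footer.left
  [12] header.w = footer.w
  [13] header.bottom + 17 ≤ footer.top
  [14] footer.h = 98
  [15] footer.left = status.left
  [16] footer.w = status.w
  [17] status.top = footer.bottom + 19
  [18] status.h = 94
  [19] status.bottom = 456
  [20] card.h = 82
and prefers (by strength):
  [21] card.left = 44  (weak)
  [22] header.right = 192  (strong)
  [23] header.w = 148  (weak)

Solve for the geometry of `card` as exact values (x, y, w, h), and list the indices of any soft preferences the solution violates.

card = (x=44, y=63, w=148, h=82)
violated soft preferences: none

1. card.x = 44  [panel.left = card.left]
2. card.w = 148  [panel.w = card.w]
3. card.y = 63  [card.top = panel.bottom + 14]
4. card.h = 82  [card.h = 82]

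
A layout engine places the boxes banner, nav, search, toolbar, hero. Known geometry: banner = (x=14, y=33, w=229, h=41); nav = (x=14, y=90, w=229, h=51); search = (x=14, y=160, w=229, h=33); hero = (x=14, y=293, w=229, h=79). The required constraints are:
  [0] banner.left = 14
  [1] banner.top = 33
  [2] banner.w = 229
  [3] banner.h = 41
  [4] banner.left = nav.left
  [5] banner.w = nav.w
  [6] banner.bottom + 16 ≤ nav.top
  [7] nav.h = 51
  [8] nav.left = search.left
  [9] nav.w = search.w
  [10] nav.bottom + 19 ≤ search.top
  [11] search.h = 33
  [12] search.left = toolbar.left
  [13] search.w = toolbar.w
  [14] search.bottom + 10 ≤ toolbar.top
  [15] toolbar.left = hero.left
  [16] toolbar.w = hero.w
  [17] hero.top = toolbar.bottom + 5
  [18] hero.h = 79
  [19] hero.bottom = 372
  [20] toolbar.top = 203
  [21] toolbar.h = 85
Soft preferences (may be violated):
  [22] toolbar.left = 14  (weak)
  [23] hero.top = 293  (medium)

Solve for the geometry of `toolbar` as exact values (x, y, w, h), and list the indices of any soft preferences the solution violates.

toolbar = (x=14, y=203, w=229, h=85)
violated soft preferences: none

1. toolbar.x = 14  [search.left = toolbar.left]
2. toolbar.w = 229  [search.w = toolbar.w]
3. toolbar.y = 203  [toolbar.top = 203]
4. toolbar.h = 85  [toolbar.h = 85]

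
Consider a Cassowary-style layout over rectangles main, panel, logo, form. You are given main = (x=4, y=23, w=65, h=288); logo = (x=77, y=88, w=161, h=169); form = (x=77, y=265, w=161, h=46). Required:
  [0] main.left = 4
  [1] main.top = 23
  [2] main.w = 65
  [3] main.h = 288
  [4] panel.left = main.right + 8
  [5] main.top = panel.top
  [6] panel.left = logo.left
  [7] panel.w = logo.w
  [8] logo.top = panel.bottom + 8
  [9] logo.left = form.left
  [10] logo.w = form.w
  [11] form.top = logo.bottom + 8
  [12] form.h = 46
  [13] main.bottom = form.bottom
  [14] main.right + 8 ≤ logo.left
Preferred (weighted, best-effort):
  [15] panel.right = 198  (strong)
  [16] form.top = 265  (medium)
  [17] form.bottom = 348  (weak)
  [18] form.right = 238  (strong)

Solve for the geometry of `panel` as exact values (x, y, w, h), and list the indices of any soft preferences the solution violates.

1. panel.x = 77  [panel.left = main.right + 8]
2. panel.y = 23  [main.top = panel.top]
3. panel.w = 161  [panel.w = logo.w]
4. panel.h = 57  [logo.top = panel.bottom + 8]

panel = (x=77, y=23, w=161, h=57)
violated soft preferences: 15, 17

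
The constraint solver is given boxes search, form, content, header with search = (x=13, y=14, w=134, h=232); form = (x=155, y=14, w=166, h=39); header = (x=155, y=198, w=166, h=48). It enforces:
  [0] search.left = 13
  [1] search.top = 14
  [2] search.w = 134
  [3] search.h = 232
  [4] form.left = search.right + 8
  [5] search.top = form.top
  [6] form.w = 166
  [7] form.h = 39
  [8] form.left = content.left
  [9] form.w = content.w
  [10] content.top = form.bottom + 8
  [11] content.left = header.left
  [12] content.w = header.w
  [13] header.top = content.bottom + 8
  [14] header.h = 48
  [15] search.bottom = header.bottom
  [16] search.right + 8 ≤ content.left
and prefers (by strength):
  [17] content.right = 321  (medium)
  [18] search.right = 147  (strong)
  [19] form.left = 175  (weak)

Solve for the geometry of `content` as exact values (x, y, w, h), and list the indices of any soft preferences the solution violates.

1. content.x = 155  [form.left = content.left]
2. content.w = 166  [form.w = content.w]
3. content.y = 61  [content.top = form.bottom + 8]
4. content.h = 129  [header.top = content.bottom + 8]

content = (x=155, y=61, w=166, h=129)
violated soft preferences: 19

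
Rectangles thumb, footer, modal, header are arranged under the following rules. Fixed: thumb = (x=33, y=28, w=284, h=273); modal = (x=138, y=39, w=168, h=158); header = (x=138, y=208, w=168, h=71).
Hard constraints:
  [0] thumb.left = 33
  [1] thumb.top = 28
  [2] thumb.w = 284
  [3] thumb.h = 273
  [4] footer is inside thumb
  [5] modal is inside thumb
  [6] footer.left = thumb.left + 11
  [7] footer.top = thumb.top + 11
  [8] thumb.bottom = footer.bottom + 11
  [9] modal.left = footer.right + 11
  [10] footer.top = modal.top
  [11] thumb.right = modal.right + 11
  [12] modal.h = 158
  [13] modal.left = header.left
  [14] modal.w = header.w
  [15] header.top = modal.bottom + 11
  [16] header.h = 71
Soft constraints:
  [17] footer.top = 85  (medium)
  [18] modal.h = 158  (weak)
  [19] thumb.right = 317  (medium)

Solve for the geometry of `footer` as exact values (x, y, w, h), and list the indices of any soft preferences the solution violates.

1. footer.x = 44  [footer.left = thumb.left + 11]
2. footer.y = 39  [footer.top = thumb.top + 11]
3. footer.h = 251  [thumb.bottom = footer.bottom + 11]
4. footer.w = 83  [modal.left = footer.right + 11]

footer = (x=44, y=39, w=83, h=251)
violated soft preferences: 17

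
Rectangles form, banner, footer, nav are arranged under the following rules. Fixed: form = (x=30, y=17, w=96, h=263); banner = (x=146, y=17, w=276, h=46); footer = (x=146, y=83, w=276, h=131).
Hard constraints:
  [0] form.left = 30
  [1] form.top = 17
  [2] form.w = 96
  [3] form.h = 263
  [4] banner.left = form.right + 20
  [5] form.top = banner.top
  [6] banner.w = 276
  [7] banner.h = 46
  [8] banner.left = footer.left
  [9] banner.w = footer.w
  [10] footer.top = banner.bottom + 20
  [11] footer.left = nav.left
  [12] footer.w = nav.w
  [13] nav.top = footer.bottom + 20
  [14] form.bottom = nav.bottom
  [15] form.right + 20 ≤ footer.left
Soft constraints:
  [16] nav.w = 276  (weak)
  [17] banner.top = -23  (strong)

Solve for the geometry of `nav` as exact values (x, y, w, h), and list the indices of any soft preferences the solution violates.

1. nav.x = 146  [footer.left = nav.left]
2. nav.w = 276  [footer.w = nav.w]
3. nav.y = 234  [nav.top = footer.bottom + 20]
4. nav.h = 46  [form.bottom = nav.bottom]

nav = (x=146, y=234, w=276, h=46)
violated soft preferences: 17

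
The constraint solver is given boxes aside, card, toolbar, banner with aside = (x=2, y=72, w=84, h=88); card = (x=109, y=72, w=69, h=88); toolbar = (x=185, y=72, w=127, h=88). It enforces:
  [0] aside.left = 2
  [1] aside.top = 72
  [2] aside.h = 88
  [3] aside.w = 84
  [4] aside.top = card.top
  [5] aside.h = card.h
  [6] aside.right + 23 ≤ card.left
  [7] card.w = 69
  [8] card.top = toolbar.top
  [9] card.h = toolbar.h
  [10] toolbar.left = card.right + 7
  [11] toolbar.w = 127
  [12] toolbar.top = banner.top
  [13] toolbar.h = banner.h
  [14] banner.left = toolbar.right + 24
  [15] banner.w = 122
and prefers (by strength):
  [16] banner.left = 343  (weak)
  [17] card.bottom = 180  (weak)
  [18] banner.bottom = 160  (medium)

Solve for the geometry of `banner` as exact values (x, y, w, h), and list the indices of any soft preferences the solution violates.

banner = (x=336, y=72, w=122, h=88)
violated soft preferences: 16, 17

1. banner.y = 72  [toolbar.top = banner.top]
2. banner.h = 88  [toolbar.h = banner.h]
3. banner.x = 336  [banner.left = toolbar.right + 24]
4. banner.w = 122  [banner.w = 122]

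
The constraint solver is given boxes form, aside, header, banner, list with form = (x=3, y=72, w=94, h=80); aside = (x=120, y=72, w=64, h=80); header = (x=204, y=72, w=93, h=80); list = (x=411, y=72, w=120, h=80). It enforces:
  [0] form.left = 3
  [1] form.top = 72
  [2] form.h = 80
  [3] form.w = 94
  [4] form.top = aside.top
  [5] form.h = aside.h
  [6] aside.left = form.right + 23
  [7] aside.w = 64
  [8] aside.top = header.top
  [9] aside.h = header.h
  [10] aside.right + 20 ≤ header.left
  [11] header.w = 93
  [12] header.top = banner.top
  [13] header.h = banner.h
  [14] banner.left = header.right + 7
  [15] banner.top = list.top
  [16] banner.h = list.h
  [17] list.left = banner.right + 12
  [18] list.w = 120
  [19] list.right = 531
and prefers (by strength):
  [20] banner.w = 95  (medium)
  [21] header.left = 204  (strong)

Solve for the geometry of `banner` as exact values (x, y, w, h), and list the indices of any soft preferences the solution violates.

1. banner.y = 72  [header.top = banner.top]
2. banner.h = 80  [header.h = banner.h]
3. banner.x = 304  [banner.left = header.right + 7]
4. banner.w = 95  [list.left = banner.right + 12]

banner = (x=304, y=72, w=95, h=80)
violated soft preferences: none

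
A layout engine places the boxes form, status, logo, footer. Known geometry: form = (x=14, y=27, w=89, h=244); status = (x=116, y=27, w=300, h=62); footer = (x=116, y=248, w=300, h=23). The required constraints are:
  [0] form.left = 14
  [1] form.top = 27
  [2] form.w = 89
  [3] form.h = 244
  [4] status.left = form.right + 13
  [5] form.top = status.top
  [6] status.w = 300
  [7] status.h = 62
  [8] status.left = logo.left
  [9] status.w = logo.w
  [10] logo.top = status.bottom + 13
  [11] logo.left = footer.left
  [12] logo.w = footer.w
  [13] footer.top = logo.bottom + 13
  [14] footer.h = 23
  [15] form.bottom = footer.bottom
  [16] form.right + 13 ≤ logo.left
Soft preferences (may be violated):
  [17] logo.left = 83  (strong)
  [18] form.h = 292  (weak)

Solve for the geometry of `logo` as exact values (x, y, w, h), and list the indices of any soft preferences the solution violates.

1. logo.x = 116  [status.left = logo.left]
2. logo.w = 300  [status.w = logo.w]
3. logo.y = 102  [logo.top = status.bottom + 13]
4. logo.h = 133  [footer.top = logo.bottom + 13]

logo = (x=116, y=102, w=300, h=133)
violated soft preferences: 17, 18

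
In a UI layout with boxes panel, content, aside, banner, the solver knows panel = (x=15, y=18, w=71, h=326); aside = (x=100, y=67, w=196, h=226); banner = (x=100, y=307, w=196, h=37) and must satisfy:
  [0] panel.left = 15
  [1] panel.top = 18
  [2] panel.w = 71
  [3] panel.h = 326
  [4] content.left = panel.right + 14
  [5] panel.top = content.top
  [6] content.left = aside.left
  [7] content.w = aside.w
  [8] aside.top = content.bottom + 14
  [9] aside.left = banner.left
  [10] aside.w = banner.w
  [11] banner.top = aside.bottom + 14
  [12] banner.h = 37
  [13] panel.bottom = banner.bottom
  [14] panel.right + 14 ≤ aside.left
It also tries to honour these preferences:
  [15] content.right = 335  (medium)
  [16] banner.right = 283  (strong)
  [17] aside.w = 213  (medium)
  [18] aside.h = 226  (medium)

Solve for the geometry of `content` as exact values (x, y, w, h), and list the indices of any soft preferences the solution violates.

1. content.x = 100  [content.left = panel.right + 14]
2. content.y = 18  [panel.top = content.top]
3. content.w = 196  [content.w = aside.w]
4. content.h = 35  [aside.top = content.bottom + 14]

content = (x=100, y=18, w=196, h=35)
violated soft preferences: 15, 16, 17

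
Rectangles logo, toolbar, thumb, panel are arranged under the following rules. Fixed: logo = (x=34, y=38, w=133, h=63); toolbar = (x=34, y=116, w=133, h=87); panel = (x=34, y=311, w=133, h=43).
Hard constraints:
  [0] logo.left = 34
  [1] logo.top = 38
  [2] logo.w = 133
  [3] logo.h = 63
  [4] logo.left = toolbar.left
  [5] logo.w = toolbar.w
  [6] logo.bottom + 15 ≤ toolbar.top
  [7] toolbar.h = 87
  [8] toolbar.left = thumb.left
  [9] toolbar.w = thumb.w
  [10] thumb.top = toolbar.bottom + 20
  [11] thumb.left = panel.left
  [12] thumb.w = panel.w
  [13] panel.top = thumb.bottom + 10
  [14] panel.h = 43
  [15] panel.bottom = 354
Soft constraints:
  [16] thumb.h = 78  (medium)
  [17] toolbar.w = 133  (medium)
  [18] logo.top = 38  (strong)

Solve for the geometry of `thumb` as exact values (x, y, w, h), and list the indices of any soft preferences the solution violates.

1. thumb.x = 34  [toolbar.left = thumb.left]
2. thumb.w = 133  [toolbar.w = thumb.w]
3. thumb.y = 223  [thumb.top = toolbar.bottom + 20]
4. thumb.h = 78  [panel.top = thumb.bottom + 10]

thumb = (x=34, y=223, w=133, h=78)
violated soft preferences: none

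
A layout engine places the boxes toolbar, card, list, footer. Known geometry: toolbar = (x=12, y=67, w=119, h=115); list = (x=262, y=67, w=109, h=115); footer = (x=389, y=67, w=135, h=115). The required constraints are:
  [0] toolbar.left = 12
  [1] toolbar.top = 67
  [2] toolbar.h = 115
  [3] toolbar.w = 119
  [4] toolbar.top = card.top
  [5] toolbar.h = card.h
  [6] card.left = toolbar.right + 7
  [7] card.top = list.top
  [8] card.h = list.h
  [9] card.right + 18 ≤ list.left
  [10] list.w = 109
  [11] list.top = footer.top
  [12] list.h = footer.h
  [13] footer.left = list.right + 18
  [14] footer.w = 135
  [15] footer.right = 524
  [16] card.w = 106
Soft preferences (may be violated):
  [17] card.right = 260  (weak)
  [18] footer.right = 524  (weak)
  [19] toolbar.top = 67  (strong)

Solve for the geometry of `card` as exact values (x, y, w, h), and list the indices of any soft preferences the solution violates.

card = (x=138, y=67, w=106, h=115)
violated soft preferences: 17

1. card.y = 67  [toolbar.top = card.top]
2. card.h = 115  [toolbar.h = card.h]
3. card.x = 138  [card.left = toolbar.right + 7]
4. card.w = 106  [card.w = 106]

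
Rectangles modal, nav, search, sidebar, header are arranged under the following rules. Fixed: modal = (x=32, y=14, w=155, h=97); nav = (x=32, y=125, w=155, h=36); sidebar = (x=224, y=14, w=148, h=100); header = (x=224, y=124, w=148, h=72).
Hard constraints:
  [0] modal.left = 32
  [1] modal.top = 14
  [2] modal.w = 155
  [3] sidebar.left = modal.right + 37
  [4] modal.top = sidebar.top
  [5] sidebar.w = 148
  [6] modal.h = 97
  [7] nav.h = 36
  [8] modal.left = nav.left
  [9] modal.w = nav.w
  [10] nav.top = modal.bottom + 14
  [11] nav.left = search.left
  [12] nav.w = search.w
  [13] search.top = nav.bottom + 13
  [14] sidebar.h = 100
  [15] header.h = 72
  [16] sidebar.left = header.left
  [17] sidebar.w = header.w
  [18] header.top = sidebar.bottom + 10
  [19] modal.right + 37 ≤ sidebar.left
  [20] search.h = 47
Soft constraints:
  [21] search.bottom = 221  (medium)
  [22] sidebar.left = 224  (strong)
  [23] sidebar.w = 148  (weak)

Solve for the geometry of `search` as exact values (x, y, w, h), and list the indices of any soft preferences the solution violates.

1. search.x = 32  [nav.left = search.left]
2. search.w = 155  [nav.w = search.w]
3. search.y = 174  [search.top = nav.bottom + 13]
4. search.h = 47  [search.h = 47]

search = (x=32, y=174, w=155, h=47)
violated soft preferences: none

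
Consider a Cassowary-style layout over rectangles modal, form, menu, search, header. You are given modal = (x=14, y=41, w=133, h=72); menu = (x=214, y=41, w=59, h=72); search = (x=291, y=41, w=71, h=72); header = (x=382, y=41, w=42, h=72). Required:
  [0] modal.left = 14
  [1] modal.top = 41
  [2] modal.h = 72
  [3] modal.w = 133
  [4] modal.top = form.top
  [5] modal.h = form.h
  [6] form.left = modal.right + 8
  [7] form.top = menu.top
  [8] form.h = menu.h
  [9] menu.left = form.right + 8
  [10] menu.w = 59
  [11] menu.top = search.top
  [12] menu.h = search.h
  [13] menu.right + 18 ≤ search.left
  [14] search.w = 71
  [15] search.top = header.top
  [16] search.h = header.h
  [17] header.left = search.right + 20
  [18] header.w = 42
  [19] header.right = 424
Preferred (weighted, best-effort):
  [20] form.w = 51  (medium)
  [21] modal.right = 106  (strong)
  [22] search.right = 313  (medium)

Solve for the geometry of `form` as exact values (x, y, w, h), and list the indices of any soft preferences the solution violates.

1. form.y = 41  [modal.top = form.top]
2. form.h = 72  [modal.h = form.h]
3. form.x = 155  [form.left = modal.right + 8]
4. form.w = 51  [menu.left = form.right + 8]

form = (x=155, y=41, w=51, h=72)
violated soft preferences: 21, 22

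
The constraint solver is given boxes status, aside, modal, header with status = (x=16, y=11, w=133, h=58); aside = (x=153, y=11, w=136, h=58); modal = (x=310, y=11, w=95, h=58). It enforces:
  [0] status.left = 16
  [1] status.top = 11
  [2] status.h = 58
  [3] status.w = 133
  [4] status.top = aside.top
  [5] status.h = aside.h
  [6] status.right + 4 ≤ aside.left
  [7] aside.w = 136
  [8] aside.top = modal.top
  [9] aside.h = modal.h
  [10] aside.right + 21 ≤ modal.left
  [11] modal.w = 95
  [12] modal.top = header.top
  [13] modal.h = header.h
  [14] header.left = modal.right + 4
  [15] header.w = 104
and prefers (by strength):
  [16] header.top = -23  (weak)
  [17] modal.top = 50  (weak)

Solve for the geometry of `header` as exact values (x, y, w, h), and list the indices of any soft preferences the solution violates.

header = (x=409, y=11, w=104, h=58)
violated soft preferences: 16, 17

1. header.y = 11  [modal.top = header.top]
2. header.h = 58  [modal.h = header.h]
3. header.x = 409  [header.left = modal.right + 4]
4. header.w = 104  [header.w = 104]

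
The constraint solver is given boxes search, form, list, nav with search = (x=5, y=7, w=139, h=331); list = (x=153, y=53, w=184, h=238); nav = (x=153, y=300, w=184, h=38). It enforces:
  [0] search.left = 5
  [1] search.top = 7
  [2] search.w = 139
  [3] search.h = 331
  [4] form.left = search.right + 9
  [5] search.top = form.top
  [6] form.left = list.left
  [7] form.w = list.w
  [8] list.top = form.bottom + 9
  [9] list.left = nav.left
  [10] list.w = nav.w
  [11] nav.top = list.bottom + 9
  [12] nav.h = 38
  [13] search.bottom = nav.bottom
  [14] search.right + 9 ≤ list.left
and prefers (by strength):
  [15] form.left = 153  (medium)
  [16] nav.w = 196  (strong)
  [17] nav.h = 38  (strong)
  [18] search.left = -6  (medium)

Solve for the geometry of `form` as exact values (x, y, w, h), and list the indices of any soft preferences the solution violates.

form = (x=153, y=7, w=184, h=37)
violated soft preferences: 16, 18

1. form.x = 153  [form.left = search.right + 9]
2. form.y = 7  [search.top = form.top]
3. form.w = 184  [form.w = list.w]
4. form.h = 37  [list.top = form.bottom + 9]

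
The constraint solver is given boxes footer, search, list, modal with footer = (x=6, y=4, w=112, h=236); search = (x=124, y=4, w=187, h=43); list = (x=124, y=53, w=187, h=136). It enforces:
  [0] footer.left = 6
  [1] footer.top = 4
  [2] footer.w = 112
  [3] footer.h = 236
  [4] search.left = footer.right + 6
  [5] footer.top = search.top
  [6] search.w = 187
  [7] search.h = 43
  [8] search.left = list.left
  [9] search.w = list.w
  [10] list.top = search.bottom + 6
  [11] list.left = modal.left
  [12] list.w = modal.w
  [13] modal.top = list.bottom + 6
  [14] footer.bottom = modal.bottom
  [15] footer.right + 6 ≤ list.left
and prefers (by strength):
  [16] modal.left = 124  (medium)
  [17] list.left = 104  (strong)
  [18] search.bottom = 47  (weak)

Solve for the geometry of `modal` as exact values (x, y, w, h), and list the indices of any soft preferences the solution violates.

1. modal.x = 124  [list.left = modal.left]
2. modal.w = 187  [list.w = modal.w]
3. modal.y = 195  [modal.top = list.bottom + 6]
4. modal.h = 45  [footer.bottom = modal.bottom]

modal = (x=124, y=195, w=187, h=45)
violated soft preferences: 17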